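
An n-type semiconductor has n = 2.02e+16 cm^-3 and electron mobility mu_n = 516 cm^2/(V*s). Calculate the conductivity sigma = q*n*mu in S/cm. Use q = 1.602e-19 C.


Step 1: sigma = q * n * mu
Step 2: sigma = 1.602e-19 * 2.02e+16 * 516
Step 3: sigma = 1.670e+00 S/cm

1.670e+00


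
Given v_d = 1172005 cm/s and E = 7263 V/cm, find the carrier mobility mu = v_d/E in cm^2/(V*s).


Step 1: mu = v_d / E
Step 2: mu = 1172005 / 7263
Step 3: mu = 161.37 cm^2/(V*s)

161.37


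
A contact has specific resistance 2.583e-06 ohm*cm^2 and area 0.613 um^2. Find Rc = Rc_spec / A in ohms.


Step 1: Convert area to cm^2: 0.613 um^2 = 6.1300e-09 cm^2
Step 2: Rc = Rc_spec / A = 2.583e-06 / 6.1300e-09
Step 3: Rc = 4.21e+02 ohms

4.21e+02


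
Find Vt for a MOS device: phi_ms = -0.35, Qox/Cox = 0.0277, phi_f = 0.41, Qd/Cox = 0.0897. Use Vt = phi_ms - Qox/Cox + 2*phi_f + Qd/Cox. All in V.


Step 1: Vt = phi_ms - Qox/Cox + 2*phi_f + Qd/Cox
Step 2: Vt = -0.35 - 0.0277 + 2*0.41 + 0.0897
Step 3: Vt = -0.35 - 0.0277 + 0.82 + 0.0897
Step 4: Vt = 0.532 V

0.532


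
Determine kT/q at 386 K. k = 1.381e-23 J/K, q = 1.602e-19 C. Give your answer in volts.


Step 1: kT = 1.381e-23 * 386 = 5.33066e-21 J
Step 2: Vt = kT/q = 5.33066e-21 / 1.602e-19
Step 3: Vt = 0.03328 V

0.03328


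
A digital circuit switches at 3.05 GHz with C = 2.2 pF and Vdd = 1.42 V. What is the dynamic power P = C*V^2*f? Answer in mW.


Step 1: V^2 = 1.42^2 = 2.0164 V^2
Step 2: P = C*V^2*f = 2.2e-12 F * 2.0164 * 3.05e9 Hz
Step 3: P = 1.3530044e-02 W
Step 4: P = 13.53 mW

13.53


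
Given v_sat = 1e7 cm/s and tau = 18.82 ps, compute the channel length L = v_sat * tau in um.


Step 1: tau in seconds = 18.82 ps * 1e-12 = 1.8820e-11 s
Step 2: L = v_sat * tau = 1e7 * 1.8820e-11 = 1.8820e-04 cm
Step 3: L in um = 1.8820e-04 * 1e4 = 1.882 um

1.882


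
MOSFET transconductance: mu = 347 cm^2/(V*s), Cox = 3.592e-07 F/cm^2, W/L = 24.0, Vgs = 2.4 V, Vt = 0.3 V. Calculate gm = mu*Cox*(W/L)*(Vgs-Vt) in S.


Step 1: Vov = Vgs - Vt = 2.4 - 0.3 = 2.1 V
Step 2: gm = mu * Cox * (W/L) * Vov
Step 3: gm = 347 * 3.592e-07 * 24.0 * 2.1 = 6.28e-03 S

6.28e-03


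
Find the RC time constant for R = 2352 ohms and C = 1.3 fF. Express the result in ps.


Step 1: tau = R * C
Step 2: tau = 2352 * 1.3 fF = 2352 * 1.3e-15 F
Step 3: tau = 3.0576e-12 s = 3.0576 ps

3.0576


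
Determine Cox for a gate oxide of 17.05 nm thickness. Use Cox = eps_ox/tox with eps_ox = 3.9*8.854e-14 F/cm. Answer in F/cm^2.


Step 1: eps_ox = 3.9 * 8.854e-14 = 3.45306e-13 F/cm
Step 2: tox in cm = 17.05 nm * 1e-7 = 1.7050e-06 cm
Step 3: Cox = 3.45306e-13 / 1.7050e-06 = 2.03e-07 F/cm^2

2.03e-07


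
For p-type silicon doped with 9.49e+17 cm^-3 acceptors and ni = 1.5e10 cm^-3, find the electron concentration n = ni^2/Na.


Step 1: Majority hole concentration p ≈ Na = 9.49e+17 cm^-3
Step 2: n = ni^2 / Na = (1.5e10)^2 / 9.49e+17
Step 3: n = 2.37e+02 cm^-3

2.37e+02


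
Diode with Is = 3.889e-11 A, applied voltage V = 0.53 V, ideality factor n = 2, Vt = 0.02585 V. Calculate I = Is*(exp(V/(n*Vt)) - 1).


Step 1: V/(n*Vt) = 0.53/(2*0.02585) = 10.2515
Step 2: exp(10.2515) = 2.8325e+04
Step 3: I = 3.889e-11 * (2.8325e+04 - 1) = 1.10e-06 A

1.10e-06


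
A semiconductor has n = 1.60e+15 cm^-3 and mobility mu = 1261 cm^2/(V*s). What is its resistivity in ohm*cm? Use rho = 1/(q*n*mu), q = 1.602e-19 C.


Step 1: sigma = q * n * mu = 1.602e-19 * 1.60e+15 * 1261 = 3.23220e-01 S/cm
Step 2: rho = 1 / sigma = 1 / 3.23220e-01 = 3.094 ohm*cm

3.094


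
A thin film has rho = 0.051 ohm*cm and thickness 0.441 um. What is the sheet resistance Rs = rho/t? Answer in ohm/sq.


Step 1: Convert thickness to cm: t = 0.441 um = 4.4100e-05 cm
Step 2: Rs = rho / t = 0.051 / 4.4100e-05
Step 3: Rs = 1156.5 ohm/sq

1156.5


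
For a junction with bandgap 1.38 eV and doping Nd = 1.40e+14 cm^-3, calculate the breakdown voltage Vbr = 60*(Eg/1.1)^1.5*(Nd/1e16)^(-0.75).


Step 1: Eg/1.1 = 1.38/1.1 = 1.254545
Step 2: (Eg/1.1)^1.5 = 1.254545^1.5 = 1.405172
Step 3: (Nd/1e16)^(-0.75) = (0.014)^(-0.75) = 24.569933
Step 4: Vbr = 60 * 1.405172 * 24.569933 = 2071.5 V

2071.5


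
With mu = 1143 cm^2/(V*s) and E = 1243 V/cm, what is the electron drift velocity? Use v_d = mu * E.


Step 1: v_d = mu * E
Step 2: v_d = 1143 * 1243 = 1420749
Step 3: v_d = 1.42e+06 cm/s

1.42e+06


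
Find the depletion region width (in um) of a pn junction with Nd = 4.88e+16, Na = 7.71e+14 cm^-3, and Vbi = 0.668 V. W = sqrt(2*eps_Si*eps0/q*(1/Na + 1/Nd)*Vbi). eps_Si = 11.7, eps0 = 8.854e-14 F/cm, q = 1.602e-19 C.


Step 1: 1/Na + 1/Nd = 1/7.71e+14 + 1/4.88e+16 = 1.31751e-15
Step 2: 2*eps*eps0/q = 2*11.7*8.854e-14/1.602e-19 = 1.293281e+07
Step 3: W^2 = 1.293281e+07 * 1.31751e-15 * 0.668 = 1.13821e-08
Step 4: W = sqrt(1.13821e-08) = 1.067e-04 cm = 1.067 um

1.067


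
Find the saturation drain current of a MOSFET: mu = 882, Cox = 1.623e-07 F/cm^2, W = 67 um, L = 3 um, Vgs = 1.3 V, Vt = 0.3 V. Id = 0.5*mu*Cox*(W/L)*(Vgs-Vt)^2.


Step 1: Overdrive voltage Vov = Vgs - Vt = 1.3 - 0.3 = 1.0 V
Step 2: W/L = 67/3 = 22.3333
Step 3: Id = 0.5 * 882 * 1.623e-07 * 22.3333 * 1.0^2
Step 4: Id = 1.60e-03 A

1.60e-03


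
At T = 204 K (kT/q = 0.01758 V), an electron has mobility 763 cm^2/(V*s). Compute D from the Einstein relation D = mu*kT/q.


Step 1: D = mu * (kT/q)
Step 2: D = 763 * 0.01758
Step 3: D = 13.41 cm^2/s

13.41


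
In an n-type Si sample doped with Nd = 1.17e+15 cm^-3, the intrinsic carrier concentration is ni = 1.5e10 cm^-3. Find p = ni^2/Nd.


Step 1: Since Nd >> ni, n ≈ Nd = 1.17e+15 cm^-3
Step 2: p = ni^2 / n = (1.5e10)^2 / 1.17e+15
Step 3: p = 2.25e20 / 1.17e+15 = 1.92e+05 cm^-3

1.92e+05


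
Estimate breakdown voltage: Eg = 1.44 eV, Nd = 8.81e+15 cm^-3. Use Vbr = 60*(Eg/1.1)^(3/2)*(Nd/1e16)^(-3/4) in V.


Step 1: Eg/1.1 = 1.44/1.1 = 1.309091
Step 2: (Eg/1.1)^1.5 = 1.309091^1.5 = 1.497803
Step 3: (Nd/1e16)^(-0.75) = (0.881)^(-0.75) = 1.099684
Step 4: Vbr = 60 * 1.497803 * 1.099684 = 98.8 V

98.8


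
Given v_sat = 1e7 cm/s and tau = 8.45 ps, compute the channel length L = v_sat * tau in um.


Step 1: tau in seconds = 8.45 ps * 1e-12 = 8.4500e-12 s
Step 2: L = v_sat * tau = 1e7 * 8.4500e-12 = 8.4500e-05 cm
Step 3: L in um = 8.4500e-05 * 1e4 = 0.845 um

0.845


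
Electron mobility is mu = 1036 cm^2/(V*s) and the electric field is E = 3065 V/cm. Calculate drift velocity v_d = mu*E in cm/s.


Step 1: v_d = mu * E
Step 2: v_d = 1036 * 3065 = 3175340
Step 3: v_d = 3.18e+06 cm/s

3.18e+06


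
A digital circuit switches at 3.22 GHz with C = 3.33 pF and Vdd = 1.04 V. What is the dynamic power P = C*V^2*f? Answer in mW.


Step 1: V^2 = 1.04^2 = 1.0816 V^2
Step 2: P = C*V^2*f = 3.33e-12 F * 1.0816 * 3.22e9 Hz
Step 3: P = 1.159756416e-02 W
Step 4: P = 11.598 mW

11.598


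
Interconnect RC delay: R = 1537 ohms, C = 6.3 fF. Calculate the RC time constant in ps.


Step 1: tau = R * C
Step 2: tau = 1537 * 6.3 fF = 1537 * 6.3e-15 F
Step 3: tau = 9.6831e-12 s = 9.6831 ps

9.6831


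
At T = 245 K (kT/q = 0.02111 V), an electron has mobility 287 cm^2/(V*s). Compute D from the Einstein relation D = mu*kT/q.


Step 1: D = mu * (kT/q)
Step 2: D = 287 * 0.02111
Step 3: D = 6.06 cm^2/s

6.06


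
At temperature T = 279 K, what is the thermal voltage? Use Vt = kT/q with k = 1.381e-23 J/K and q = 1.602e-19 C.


Step 1: kT = 1.381e-23 * 279 = 3.85299e-21 J
Step 2: Vt = kT/q = 3.85299e-21 / 1.602e-19
Step 3: Vt = 0.02405 V

0.02405


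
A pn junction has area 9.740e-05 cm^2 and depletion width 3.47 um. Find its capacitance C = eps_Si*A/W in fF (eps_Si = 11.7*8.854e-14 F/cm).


Step 1: eps_Si = 11.7 * 8.854e-14 = 1.035918e-12 F/cm
Step 2: W in cm = 3.47 * 1e-4 = 3.47e-04 cm
Step 3: C = 1.035918e-12 * 9.740e-05 / 3.47e-04 = 2.907735e-13 F
Step 4: C = 290.77 fF

290.77


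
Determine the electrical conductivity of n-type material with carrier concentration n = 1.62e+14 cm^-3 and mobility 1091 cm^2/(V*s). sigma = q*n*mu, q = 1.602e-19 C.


Step 1: sigma = q * n * mu
Step 2: sigma = 1.602e-19 * 1.62e+14 * 1091
Step 3: sigma = 2.831e-02 S/cm

2.831e-02


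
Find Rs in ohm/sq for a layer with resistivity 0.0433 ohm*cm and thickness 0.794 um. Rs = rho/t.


Step 1: Convert thickness to cm: t = 0.794 um = 7.9400e-05 cm
Step 2: Rs = rho / t = 0.0433 / 7.9400e-05
Step 3: Rs = 545.3 ohm/sq

545.3


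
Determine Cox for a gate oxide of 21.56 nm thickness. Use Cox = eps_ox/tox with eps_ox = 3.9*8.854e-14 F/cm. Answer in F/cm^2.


Step 1: eps_ox = 3.9 * 8.854e-14 = 3.45306e-13 F/cm
Step 2: tox in cm = 21.56 nm * 1e-7 = 2.1560e-06 cm
Step 3: Cox = 3.45306e-13 / 2.1560e-06 = 1.60e-07 F/cm^2

1.60e-07


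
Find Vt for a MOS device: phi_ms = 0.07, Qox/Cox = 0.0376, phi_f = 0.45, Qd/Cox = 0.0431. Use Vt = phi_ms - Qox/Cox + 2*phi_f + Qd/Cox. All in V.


Step 1: Vt = phi_ms - Qox/Cox + 2*phi_f + Qd/Cox
Step 2: Vt = 0.07 - 0.0376 + 2*0.45 + 0.0431
Step 3: Vt = 0.07 - 0.0376 + 0.9 + 0.0431
Step 4: Vt = 0.9755 V

0.9755


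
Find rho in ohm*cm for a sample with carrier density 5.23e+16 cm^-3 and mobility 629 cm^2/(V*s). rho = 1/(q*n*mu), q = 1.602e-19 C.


Step 1: sigma = q * n * mu = 1.602e-19 * 5.23e+16 * 629 = 5.27005e+00 S/cm
Step 2: rho = 1 / sigma = 1 / 5.27005e+00 = 0.1898 ohm*cm

0.1898


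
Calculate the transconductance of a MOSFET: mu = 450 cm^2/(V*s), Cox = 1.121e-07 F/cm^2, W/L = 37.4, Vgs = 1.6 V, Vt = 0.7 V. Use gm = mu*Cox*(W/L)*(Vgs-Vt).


Step 1: Vov = Vgs - Vt = 1.6 - 0.7 = 0.9 V
Step 2: gm = mu * Cox * (W/L) * Vov
Step 3: gm = 450 * 1.121e-07 * 37.4 * 0.9 = 1.70e-03 S

1.70e-03


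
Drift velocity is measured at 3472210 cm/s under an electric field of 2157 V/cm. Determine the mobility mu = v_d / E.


Step 1: mu = v_d / E
Step 2: mu = 3472210 / 2157
Step 3: mu = 1609.74 cm^2/(V*s)

1609.74


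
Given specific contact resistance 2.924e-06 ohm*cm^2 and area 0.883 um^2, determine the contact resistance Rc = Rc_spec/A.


Step 1: Convert area to cm^2: 0.883 um^2 = 8.8300e-09 cm^2
Step 2: Rc = Rc_spec / A = 2.924e-06 / 8.8300e-09
Step 3: Rc = 3.31e+02 ohms

3.31e+02


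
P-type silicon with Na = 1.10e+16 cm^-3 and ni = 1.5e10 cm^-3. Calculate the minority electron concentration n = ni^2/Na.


Step 1: Majority hole concentration p ≈ Na = 1.10e+16 cm^-3
Step 2: n = ni^2 / Na = (1.5e10)^2 / 1.10e+16
Step 3: n = 2.05e+04 cm^-3

2.05e+04


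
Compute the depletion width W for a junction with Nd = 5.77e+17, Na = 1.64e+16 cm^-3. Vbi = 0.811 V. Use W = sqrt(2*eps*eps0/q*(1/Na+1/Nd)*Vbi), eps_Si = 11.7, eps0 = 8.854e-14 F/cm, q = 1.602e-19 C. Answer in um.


Step 1: 1/Na + 1/Nd = 1/1.64e+16 + 1/5.77e+17 = 6.27087e-17
Step 2: 2*eps*eps0/q = 2*11.7*8.854e-14/1.602e-19 = 1.293281e+07
Step 3: W^2 = 1.293281e+07 * 6.27087e-17 * 0.811 = 6.57721e-10
Step 4: W = sqrt(6.57721e-10) = 2.565e-05 cm = 0.2565 um

0.2565


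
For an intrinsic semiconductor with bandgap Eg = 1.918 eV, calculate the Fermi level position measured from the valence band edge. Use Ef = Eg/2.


Step 1: For an intrinsic semiconductor, the Fermi level sits at midgap.
Step 2: Ef = Eg / 2 = 1.918 / 2 = 0.959 eV

0.959


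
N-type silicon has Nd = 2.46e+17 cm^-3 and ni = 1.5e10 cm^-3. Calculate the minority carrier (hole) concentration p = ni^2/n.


Step 1: Since Nd >> ni, n ≈ Nd = 2.46e+17 cm^-3
Step 2: p = ni^2 / n = (1.5e10)^2 / 2.46e+17
Step 3: p = 2.25e20 / 2.46e+17 = 9.15e+02 cm^-3

9.15e+02


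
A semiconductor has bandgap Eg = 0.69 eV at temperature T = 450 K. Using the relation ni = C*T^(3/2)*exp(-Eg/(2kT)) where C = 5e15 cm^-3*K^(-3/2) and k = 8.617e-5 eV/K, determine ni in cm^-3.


Step 1: Compute kT = 8.617e-5 * 450 = 0.0387765 eV
Step 2: Exponent = -Eg/(2kT) = -0.69/(2*0.0387765) = -8.89714
Step 3: T^(3/2) = 450^1.5 = 9545.94
Step 4: ni = 5e15 * 9545.94 * exp(-8.89714) = 6.53e+15 cm^-3

6.53e+15


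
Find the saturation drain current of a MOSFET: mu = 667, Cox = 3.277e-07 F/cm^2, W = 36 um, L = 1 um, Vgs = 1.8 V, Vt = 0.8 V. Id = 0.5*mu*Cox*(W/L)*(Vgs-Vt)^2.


Step 1: Overdrive voltage Vov = Vgs - Vt = 1.8 - 0.8 = 1.0 V
Step 2: W/L = 36/1 = 36
Step 3: Id = 0.5 * 667 * 3.277e-07 * 36 * 1.0^2
Step 4: Id = 3.93e-03 A

3.93e-03


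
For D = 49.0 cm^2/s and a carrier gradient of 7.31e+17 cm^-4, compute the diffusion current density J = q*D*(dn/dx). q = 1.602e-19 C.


Step 1: J = q * D * (dn/dx)
Step 2: J = 1.602e-19 * 49.0 * 7.31e+17
Step 3: J = 5.74e+00 A/cm^2

5.74e+00


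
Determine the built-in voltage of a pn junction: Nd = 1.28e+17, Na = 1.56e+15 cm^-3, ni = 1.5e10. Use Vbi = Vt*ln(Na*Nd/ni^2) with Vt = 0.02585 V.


Step 1: Compute Na*Nd/ni^2 = 1.56e+15 * 1.28e+17 / (1.5e10)^2 = 8.8747e+11
Step 2: ln(8.8747e+11) = 27.5116
Step 3: Vbi = 0.02585 * 27.5116 = 0.711 V

0.711


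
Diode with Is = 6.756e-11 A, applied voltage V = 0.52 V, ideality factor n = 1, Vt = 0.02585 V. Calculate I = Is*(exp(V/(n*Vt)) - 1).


Step 1: V/(n*Vt) = 0.52/(1*0.02585) = 20.1161
Step 2: exp(20.1161) = 5.4489e+08
Step 3: I = 6.756e-11 * (5.4489e+08 - 1) = 3.68e-02 A

3.68e-02


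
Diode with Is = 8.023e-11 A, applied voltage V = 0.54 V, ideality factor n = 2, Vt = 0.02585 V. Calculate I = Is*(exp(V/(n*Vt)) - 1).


Step 1: V/(n*Vt) = 0.54/(2*0.02585) = 10.4449
Step 2: exp(10.4449) = 3.4369e+04
Step 3: I = 8.023e-11 * (3.4369e+04 - 1) = 2.76e-06 A

2.76e-06


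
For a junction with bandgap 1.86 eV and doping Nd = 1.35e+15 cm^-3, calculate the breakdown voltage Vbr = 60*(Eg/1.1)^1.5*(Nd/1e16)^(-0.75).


Step 1: Eg/1.1 = 1.86/1.1 = 1.690909
Step 2: (Eg/1.1)^1.5 = 1.690909^1.5 = 2.198773
Step 3: (Nd/1e16)^(-0.75) = (0.135)^(-0.75) = 4.490034
Step 4: Vbr = 60 * 2.198773 * 4.490034 = 592.4 V

592.4


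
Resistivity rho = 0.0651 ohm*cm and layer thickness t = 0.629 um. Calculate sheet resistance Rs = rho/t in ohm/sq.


Step 1: Convert thickness to cm: t = 0.629 um = 6.2900e-05 cm
Step 2: Rs = rho / t = 0.0651 / 6.2900e-05
Step 3: Rs = 1035.0 ohm/sq

1035.0


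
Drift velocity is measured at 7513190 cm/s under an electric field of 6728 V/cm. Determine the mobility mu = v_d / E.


Step 1: mu = v_d / E
Step 2: mu = 7513190 / 6728
Step 3: mu = 1116.7 cm^2/(V*s)

1116.7


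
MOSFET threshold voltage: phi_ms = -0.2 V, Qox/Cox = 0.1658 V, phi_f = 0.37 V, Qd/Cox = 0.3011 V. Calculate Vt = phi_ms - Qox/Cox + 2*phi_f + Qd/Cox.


Step 1: Vt = phi_ms - Qox/Cox + 2*phi_f + Qd/Cox
Step 2: Vt = -0.2 - 0.1658 + 2*0.37 + 0.3011
Step 3: Vt = -0.2 - 0.1658 + 0.74 + 0.3011
Step 4: Vt = 0.6753 V

0.6753


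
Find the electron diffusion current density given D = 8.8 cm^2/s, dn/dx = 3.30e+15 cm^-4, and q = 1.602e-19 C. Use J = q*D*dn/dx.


Step 1: J = q * D * (dn/dx)
Step 2: J = 1.602e-19 * 8.8 * 3.30e+15
Step 3: J = 4.65e-03 A/cm^2

4.65e-03


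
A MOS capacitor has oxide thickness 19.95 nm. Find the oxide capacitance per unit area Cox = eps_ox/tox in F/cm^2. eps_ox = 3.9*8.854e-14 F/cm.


Step 1: eps_ox = 3.9 * 8.854e-14 = 3.45306e-13 F/cm
Step 2: tox in cm = 19.95 nm * 1e-7 = 1.9950e-06 cm
Step 3: Cox = 3.45306e-13 / 1.9950e-06 = 1.73e-07 F/cm^2

1.73e-07


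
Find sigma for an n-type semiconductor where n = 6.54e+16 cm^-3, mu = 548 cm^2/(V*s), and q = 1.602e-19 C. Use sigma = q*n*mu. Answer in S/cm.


Step 1: sigma = q * n * mu
Step 2: sigma = 1.602e-19 * 6.54e+16 * 548
Step 3: sigma = 5.741e+00 S/cm

5.741e+00


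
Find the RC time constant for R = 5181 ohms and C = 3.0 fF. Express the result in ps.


Step 1: tau = R * C
Step 2: tau = 5181 * 3.0 fF = 5181 * 3.0e-15 F
Step 3: tau = 1.5543e-11 s = 15.543 ps

15.543


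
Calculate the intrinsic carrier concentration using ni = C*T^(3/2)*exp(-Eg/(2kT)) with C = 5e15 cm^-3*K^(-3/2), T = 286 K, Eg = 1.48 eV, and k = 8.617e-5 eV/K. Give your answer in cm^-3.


Step 1: Compute kT = 8.617e-5 * 286 = 0.02464462 eV
Step 2: Exponent = -Eg/(2kT) = -1.48/(2*0.02464462) = -30.02684
Step 3: T^(3/2) = 286^1.5 = 4836.70
Step 4: ni = 5e15 * 4836.70 * exp(-30.02684) = 2.20e+06 cm^-3

2.20e+06


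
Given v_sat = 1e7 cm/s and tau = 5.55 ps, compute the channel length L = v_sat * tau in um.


Step 1: tau in seconds = 5.55 ps * 1e-12 = 5.5500e-12 s
Step 2: L = v_sat * tau = 1e7 * 5.5500e-12 = 5.5500e-05 cm
Step 3: L in um = 5.5500e-05 * 1e4 = 0.555 um

0.555


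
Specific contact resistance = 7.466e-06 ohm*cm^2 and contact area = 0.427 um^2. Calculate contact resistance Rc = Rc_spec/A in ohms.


Step 1: Convert area to cm^2: 0.427 um^2 = 4.2700e-09 cm^2
Step 2: Rc = Rc_spec / A = 7.466e-06 / 4.2700e-09
Step 3: Rc = 1.75e+03 ohms

1.75e+03


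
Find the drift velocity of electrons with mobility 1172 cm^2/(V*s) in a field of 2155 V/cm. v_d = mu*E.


Step 1: v_d = mu * E
Step 2: v_d = 1172 * 2155 = 2525660
Step 3: v_d = 2.53e+06 cm/s

2.53e+06


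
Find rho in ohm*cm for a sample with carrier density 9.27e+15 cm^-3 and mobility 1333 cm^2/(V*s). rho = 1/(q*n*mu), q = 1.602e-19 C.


Step 1: sigma = q * n * mu = 1.602e-19 * 9.27e+15 * 1333 = 1.97958e+00 S/cm
Step 2: rho = 1 / sigma = 1 / 1.97958e+00 = 0.5052 ohm*cm

0.5052


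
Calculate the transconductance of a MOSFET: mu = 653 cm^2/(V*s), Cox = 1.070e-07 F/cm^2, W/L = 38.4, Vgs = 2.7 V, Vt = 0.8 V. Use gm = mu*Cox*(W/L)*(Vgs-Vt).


Step 1: Vov = Vgs - Vt = 2.7 - 0.8 = 1.9 V
Step 2: gm = mu * Cox * (W/L) * Vov
Step 3: gm = 653 * 1.070e-07 * 38.4 * 1.9 = 5.10e-03 S

5.10e-03


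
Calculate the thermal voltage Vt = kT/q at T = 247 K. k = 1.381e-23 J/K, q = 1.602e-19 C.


Step 1: kT = 1.381e-23 * 247 = 3.41107e-21 J
Step 2: Vt = kT/q = 3.41107e-21 / 1.602e-19
Step 3: Vt = 0.02129 V

0.02129


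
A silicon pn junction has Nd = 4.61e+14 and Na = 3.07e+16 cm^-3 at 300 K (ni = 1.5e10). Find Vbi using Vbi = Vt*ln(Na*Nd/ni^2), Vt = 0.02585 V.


Step 1: Compute Na*Nd/ni^2 = 3.07e+16 * 4.61e+14 / (1.5e10)^2 = 6.2901e+10
Step 2: ln(6.2901e+10) = 24.8648
Step 3: Vbi = 0.02585 * 24.8648 = 0.643 V

0.643


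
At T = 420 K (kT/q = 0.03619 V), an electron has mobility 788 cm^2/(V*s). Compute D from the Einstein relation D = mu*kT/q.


Step 1: D = mu * (kT/q)
Step 2: D = 788 * 0.03619
Step 3: D = 28.52 cm^2/s

28.52


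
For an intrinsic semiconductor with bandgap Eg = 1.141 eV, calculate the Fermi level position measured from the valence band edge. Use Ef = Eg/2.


Step 1: For an intrinsic semiconductor, the Fermi level sits at midgap.
Step 2: Ef = Eg / 2 = 1.141 / 2 = 0.5705 eV

0.5705


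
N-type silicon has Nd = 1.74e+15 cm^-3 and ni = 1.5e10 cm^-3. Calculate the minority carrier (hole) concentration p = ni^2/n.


Step 1: Since Nd >> ni, n ≈ Nd = 1.74e+15 cm^-3
Step 2: p = ni^2 / n = (1.5e10)^2 / 1.74e+15
Step 3: p = 2.25e20 / 1.74e+15 = 1.29e+05 cm^-3

1.29e+05


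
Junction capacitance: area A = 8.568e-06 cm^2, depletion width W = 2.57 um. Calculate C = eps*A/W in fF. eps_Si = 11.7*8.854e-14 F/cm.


Step 1: eps_Si = 11.7 * 8.854e-14 = 1.035918e-12 F/cm
Step 2: W in cm = 2.57 * 1e-4 = 2.57e-04 cm
Step 3: C = 1.035918e-12 * 8.568e-06 / 2.57e-04 = 3.453597e-14 F
Step 4: C = 34.54 fF

34.54


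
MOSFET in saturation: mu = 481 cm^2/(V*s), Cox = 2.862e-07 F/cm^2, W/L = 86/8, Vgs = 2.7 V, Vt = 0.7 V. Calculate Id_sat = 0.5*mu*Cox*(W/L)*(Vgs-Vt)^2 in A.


Step 1: Overdrive voltage Vov = Vgs - Vt = 2.7 - 0.7 = 2.0 V
Step 2: W/L = 86/8 = 10.75
Step 3: Id = 0.5 * 481 * 2.862e-07 * 10.75 * 2.0^2
Step 4: Id = 2.96e-03 A

2.96e-03


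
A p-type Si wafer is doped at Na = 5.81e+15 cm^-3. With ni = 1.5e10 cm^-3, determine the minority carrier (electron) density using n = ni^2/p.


Step 1: Majority hole concentration p ≈ Na = 5.81e+15 cm^-3
Step 2: n = ni^2 / Na = (1.5e10)^2 / 5.81e+15
Step 3: n = 3.87e+04 cm^-3

3.87e+04


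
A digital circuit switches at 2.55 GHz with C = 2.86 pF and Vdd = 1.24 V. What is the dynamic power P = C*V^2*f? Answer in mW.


Step 1: V^2 = 1.24^2 = 1.5376 V^2
Step 2: P = C*V^2*f = 2.86e-12 F * 1.5376 * 2.55e9 Hz
Step 3: P = 1.12137168e-02 W
Step 4: P = 11.214 mW

11.214


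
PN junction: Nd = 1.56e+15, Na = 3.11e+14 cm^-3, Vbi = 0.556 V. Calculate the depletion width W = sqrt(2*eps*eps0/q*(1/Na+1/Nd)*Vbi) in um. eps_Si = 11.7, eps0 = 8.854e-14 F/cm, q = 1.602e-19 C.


Step 1: 1/Na + 1/Nd = 1/3.11e+14 + 1/1.56e+15 = 3.85646e-15
Step 2: 2*eps*eps0/q = 2*11.7*8.854e-14/1.602e-19 = 1.293281e+07
Step 3: W^2 = 1.293281e+07 * 3.85646e-15 * 0.556 = 2.77304e-08
Step 4: W = sqrt(2.77304e-08) = 1.665e-04 cm = 1.665 um

1.665


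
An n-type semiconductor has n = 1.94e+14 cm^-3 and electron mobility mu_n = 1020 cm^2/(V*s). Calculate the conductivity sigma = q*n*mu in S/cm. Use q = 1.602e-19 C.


Step 1: sigma = q * n * mu
Step 2: sigma = 1.602e-19 * 1.94e+14 * 1020
Step 3: sigma = 3.170e-02 S/cm

3.170e-02


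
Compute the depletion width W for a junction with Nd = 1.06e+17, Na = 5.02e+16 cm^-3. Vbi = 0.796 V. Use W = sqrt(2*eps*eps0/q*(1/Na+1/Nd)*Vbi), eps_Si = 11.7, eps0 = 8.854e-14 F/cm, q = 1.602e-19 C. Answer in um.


Step 1: 1/Na + 1/Nd = 1/5.02e+16 + 1/1.06e+17 = 2.93543e-17
Step 2: 2*eps*eps0/q = 2*11.7*8.854e-14/1.602e-19 = 1.293281e+07
Step 3: W^2 = 1.293281e+07 * 2.93543e-17 * 0.796 = 3.02188e-10
Step 4: W = sqrt(3.02188e-10) = 1.738e-05 cm = 0.1738 um

0.1738


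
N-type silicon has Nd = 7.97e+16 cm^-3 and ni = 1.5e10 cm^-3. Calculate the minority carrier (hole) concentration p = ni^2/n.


Step 1: Since Nd >> ni, n ≈ Nd = 7.97e+16 cm^-3
Step 2: p = ni^2 / n = (1.5e10)^2 / 7.97e+16
Step 3: p = 2.25e20 / 7.97e+16 = 2.82e+03 cm^-3

2.82e+03


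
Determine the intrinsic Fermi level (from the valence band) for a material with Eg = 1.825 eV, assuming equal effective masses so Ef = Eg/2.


Step 1: For an intrinsic semiconductor, the Fermi level sits at midgap.
Step 2: Ef = Eg / 2 = 1.825 / 2 = 0.9125 eV

0.9125


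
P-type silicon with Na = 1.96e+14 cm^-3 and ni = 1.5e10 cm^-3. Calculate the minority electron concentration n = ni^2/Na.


Step 1: Majority hole concentration p ≈ Na = 1.96e+14 cm^-3
Step 2: n = ni^2 / Na = (1.5e10)^2 / 1.96e+14
Step 3: n = 1.15e+06 cm^-3

1.15e+06


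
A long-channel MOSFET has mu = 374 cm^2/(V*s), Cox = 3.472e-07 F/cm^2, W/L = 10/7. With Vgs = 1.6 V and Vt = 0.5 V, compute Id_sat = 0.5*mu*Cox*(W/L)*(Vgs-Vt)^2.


Step 1: Overdrive voltage Vov = Vgs - Vt = 1.6 - 0.5 = 1.1 V
Step 2: W/L = 10/7 = 1.42857
Step 3: Id = 0.5 * 374 * 3.472e-07 * 1.42857 * 1.1^2
Step 4: Id = 1.12e-04 A

1.12e-04


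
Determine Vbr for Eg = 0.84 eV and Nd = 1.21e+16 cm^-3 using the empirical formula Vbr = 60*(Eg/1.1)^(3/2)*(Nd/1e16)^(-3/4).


Step 1: Eg/1.1 = 0.84/1.1 = 0.763636
Step 2: (Eg/1.1)^1.5 = 0.763636^1.5 = 0.667313
Step 3: (Nd/1e16)^(-0.75) = (1.21)^(-0.75) = 0.866784
Step 4: Vbr = 60 * 0.667313 * 0.866784 = 34.7 V

34.7


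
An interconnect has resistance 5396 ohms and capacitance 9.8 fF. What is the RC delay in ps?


Step 1: tau = R * C
Step 2: tau = 5396 * 9.8 fF = 5396 * 9.8e-15 F
Step 3: tau = 5.28808e-11 s = 52.8808 ps

52.8808


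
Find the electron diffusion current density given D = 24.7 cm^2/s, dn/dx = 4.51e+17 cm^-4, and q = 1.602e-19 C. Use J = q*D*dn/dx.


Step 1: J = q * D * (dn/dx)
Step 2: J = 1.602e-19 * 24.7 * 4.51e+17
Step 3: J = 1.78e+00 A/cm^2

1.78e+00


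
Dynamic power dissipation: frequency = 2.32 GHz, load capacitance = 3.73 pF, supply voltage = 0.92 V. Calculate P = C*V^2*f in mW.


Step 1: V^2 = 0.92^2 = 0.8464 V^2
Step 2: P = C*V^2*f = 3.73e-12 F * 0.8464 * 2.32e9 Hz
Step 3: P = 7.32440704e-03 W
Step 4: P = 7.324 mW

7.324


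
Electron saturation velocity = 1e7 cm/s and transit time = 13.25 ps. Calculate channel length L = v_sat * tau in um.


Step 1: tau in seconds = 13.25 ps * 1e-12 = 1.3250e-11 s
Step 2: L = v_sat * tau = 1e7 * 1.3250e-11 = 1.3250e-04 cm
Step 3: L in um = 1.3250e-04 * 1e4 = 1.325 um

1.325


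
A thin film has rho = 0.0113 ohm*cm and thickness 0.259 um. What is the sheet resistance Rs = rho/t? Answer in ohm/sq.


Step 1: Convert thickness to cm: t = 0.259 um = 2.5900e-05 cm
Step 2: Rs = rho / t = 0.0113 / 2.5900e-05
Step 3: Rs = 436.3 ohm/sq

436.3


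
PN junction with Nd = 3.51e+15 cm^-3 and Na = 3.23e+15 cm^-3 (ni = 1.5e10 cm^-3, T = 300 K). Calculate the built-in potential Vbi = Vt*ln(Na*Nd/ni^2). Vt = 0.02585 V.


Step 1: Compute Na*Nd/ni^2 = 3.23e+15 * 3.51e+15 / (1.5e10)^2 = 5.0388e+10
Step 2: ln(5.0388e+10) = 24.6430
Step 3: Vbi = 0.02585 * 24.6430 = 0.637 V

0.637


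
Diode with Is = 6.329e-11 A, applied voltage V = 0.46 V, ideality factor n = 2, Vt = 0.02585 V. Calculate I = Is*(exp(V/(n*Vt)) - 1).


Step 1: V/(n*Vt) = 0.46/(2*0.02585) = 8.8975
Step 2: exp(8.8975) = 7.3137e+03
Step 3: I = 6.329e-11 * (7.3137e+03 - 1) = 4.63e-07 A

4.63e-07


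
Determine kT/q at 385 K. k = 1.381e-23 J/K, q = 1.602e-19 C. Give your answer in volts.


Step 1: kT = 1.381e-23 * 385 = 5.31685e-21 J
Step 2: Vt = kT/q = 5.31685e-21 / 1.602e-19
Step 3: Vt = 0.03319 V

0.03319


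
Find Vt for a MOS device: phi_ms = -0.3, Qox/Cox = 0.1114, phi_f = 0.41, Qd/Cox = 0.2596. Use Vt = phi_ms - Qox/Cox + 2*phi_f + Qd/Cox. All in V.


Step 1: Vt = phi_ms - Qox/Cox + 2*phi_f + Qd/Cox
Step 2: Vt = -0.3 - 0.1114 + 2*0.41 + 0.2596
Step 3: Vt = -0.3 - 0.1114 + 0.82 + 0.2596
Step 4: Vt = 0.6682 V

0.6682


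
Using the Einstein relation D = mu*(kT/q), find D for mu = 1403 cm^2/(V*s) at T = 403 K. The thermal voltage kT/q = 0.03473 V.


Step 1: D = mu * (kT/q)
Step 2: D = 1403 * 0.03473
Step 3: D = 48.73 cm^2/s

48.73


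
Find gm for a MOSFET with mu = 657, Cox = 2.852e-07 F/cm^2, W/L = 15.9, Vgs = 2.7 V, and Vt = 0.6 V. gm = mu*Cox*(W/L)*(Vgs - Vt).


Step 1: Vov = Vgs - Vt = 2.7 - 0.6 = 2.1 V
Step 2: gm = mu * Cox * (W/L) * Vov
Step 3: gm = 657 * 2.852e-07 * 15.9 * 2.1 = 6.26e-03 S

6.26e-03


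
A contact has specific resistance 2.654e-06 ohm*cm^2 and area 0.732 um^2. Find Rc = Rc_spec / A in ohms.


Step 1: Convert area to cm^2: 0.732 um^2 = 7.3200e-09 cm^2
Step 2: Rc = Rc_spec / A = 2.654e-06 / 7.3200e-09
Step 3: Rc = 3.63e+02 ohms

3.63e+02


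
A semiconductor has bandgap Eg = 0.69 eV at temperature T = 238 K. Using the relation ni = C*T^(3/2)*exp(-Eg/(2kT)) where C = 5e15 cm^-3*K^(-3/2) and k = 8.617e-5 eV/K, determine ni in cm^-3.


Step 1: Compute kT = 8.617e-5 * 238 = 0.02050846 eV
Step 2: Exponent = -Eg/(2kT) = -0.69/(2*0.02050846) = -16.82233
Step 3: T^(3/2) = 238^1.5 = 3671.69
Step 4: ni = 5e15 * 3671.69 * exp(-16.82233) = 9.08e+11 cm^-3

9.08e+11


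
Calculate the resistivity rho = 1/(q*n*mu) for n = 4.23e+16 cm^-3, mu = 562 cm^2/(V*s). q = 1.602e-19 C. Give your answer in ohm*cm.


Step 1: sigma = q * n * mu = 1.602e-19 * 4.23e+16 * 562 = 3.80837e+00 S/cm
Step 2: rho = 1 / sigma = 1 / 3.80837e+00 = 0.2626 ohm*cm

0.2626


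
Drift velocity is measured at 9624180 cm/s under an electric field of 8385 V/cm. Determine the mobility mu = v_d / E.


Step 1: mu = v_d / E
Step 2: mu = 9624180 / 8385
Step 3: mu = 1147.79 cm^2/(V*s)

1147.79


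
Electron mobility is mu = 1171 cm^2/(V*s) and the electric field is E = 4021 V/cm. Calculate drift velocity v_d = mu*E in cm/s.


Step 1: v_d = mu * E
Step 2: v_d = 1171 * 4021 = 4708591
Step 3: v_d = 4.71e+06 cm/s

4.71e+06


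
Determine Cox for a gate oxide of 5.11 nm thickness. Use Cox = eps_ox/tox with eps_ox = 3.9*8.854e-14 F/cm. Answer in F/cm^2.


Step 1: eps_ox = 3.9 * 8.854e-14 = 3.45306e-13 F/cm
Step 2: tox in cm = 5.11 nm * 1e-7 = 5.1100e-07 cm
Step 3: Cox = 3.45306e-13 / 5.1100e-07 = 6.76e-07 F/cm^2

6.76e-07


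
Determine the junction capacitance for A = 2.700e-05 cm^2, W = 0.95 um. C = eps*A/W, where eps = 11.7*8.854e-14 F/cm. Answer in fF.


Step 1: eps_Si = 11.7 * 8.854e-14 = 1.035918e-12 F/cm
Step 2: W in cm = 0.95 * 1e-4 = 9.50e-05 cm
Step 3: C = 1.035918e-12 * 2.700e-05 / 9.50e-05 = 2.944188e-13 F
Step 4: C = 294.42 fF

294.42


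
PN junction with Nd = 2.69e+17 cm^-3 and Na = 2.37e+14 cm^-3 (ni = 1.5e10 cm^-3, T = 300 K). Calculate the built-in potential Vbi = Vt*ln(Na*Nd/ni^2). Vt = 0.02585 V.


Step 1: Compute Na*Nd/ni^2 = 2.37e+14 * 2.69e+17 / (1.5e10)^2 = 2.8335e+11
Step 2: ln(2.8335e+11) = 26.3699
Step 3: Vbi = 0.02585 * 26.3699 = 0.682 V

0.682


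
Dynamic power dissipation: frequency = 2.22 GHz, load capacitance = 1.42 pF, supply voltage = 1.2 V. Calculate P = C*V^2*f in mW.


Step 1: V^2 = 1.2^2 = 1.44 V^2
Step 2: P = C*V^2*f = 1.42e-12 F * 1.44 * 2.22e9 Hz
Step 3: P = 4.539456e-03 W
Step 4: P = 4.539 mW

4.539


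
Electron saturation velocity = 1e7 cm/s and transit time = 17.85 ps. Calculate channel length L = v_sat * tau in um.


Step 1: tau in seconds = 17.85 ps * 1e-12 = 1.7850e-11 s
Step 2: L = v_sat * tau = 1e7 * 1.7850e-11 = 1.7850e-04 cm
Step 3: L in um = 1.7850e-04 * 1e4 = 1.785 um

1.785


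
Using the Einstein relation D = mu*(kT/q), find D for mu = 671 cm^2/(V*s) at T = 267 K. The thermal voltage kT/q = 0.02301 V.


Step 1: D = mu * (kT/q)
Step 2: D = 671 * 0.02301
Step 3: D = 15.44 cm^2/s

15.44


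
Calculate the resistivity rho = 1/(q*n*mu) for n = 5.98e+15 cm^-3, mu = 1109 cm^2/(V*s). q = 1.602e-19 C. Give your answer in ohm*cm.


Step 1: sigma = q * n * mu = 1.602e-19 * 5.98e+15 * 1109 = 1.06242e+00 S/cm
Step 2: rho = 1 / sigma = 1 / 1.06242e+00 = 0.9412 ohm*cm

0.9412


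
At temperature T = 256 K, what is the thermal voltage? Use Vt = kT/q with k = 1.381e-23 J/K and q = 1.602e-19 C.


Step 1: kT = 1.381e-23 * 256 = 3.53536e-21 J
Step 2: Vt = kT/q = 3.53536e-21 / 1.602e-19
Step 3: Vt = 0.02207 V

0.02207


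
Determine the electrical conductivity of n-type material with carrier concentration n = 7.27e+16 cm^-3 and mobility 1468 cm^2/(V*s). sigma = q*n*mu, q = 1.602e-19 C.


Step 1: sigma = q * n * mu
Step 2: sigma = 1.602e-19 * 7.27e+16 * 1468
Step 3: sigma = 1.710e+01 S/cm

1.710e+01


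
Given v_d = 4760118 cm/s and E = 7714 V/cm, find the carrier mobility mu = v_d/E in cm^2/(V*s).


Step 1: mu = v_d / E
Step 2: mu = 4760118 / 7714
Step 3: mu = 617.08 cm^2/(V*s)

617.08


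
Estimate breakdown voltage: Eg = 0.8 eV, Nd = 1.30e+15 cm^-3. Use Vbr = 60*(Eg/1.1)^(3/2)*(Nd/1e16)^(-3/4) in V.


Step 1: Eg/1.1 = 0.8/1.1 = 0.727273
Step 2: (Eg/1.1)^1.5 = 0.727273^1.5 = 0.620221
Step 3: (Nd/1e16)^(-0.75) = (0.13)^(-0.75) = 4.618942
Step 4: Vbr = 60 * 0.620221 * 4.618942 = 171.9 V

171.9


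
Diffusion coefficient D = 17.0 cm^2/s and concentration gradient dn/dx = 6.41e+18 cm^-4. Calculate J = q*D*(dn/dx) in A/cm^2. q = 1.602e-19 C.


Step 1: J = q * D * (dn/dx)
Step 2: J = 1.602e-19 * 17.0 * 6.41e+18
Step 3: J = 1.75e+01 A/cm^2

1.75e+01


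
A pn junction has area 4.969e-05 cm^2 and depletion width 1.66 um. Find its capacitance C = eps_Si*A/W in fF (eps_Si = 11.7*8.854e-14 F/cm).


Step 1: eps_Si = 11.7 * 8.854e-14 = 1.035918e-12 F/cm
Step 2: W in cm = 1.66 * 1e-4 = 1.66e-04 cm
Step 3: C = 1.035918e-12 * 4.969e-05 / 1.66e-04 = 3.100889e-13 F
Step 4: C = 310.09 fF

310.09


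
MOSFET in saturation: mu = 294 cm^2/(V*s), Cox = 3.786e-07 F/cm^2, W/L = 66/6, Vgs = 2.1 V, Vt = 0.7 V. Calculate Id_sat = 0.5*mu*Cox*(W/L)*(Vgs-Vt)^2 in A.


Step 1: Overdrive voltage Vov = Vgs - Vt = 2.1 - 0.7 = 1.4 V
Step 2: W/L = 66/6 = 11
Step 3: Id = 0.5 * 294 * 3.786e-07 * 11 * 1.4^2
Step 4: Id = 1.20e-03 A

1.20e-03


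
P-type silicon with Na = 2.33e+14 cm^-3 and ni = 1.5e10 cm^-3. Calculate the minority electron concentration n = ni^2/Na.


Step 1: Majority hole concentration p ≈ Na = 2.33e+14 cm^-3
Step 2: n = ni^2 / Na = (1.5e10)^2 / 2.33e+14
Step 3: n = 9.66e+05 cm^-3

9.66e+05


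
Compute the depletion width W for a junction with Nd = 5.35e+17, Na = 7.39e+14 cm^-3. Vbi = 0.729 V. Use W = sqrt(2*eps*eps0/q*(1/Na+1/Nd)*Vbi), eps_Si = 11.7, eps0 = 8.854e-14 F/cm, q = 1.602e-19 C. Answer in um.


Step 1: 1/Na + 1/Nd = 1/7.39e+14 + 1/5.35e+17 = 1.35505e-15
Step 2: 2*eps*eps0/q = 2*11.7*8.854e-14/1.602e-19 = 1.293281e+07
Step 3: W^2 = 1.293281e+07 * 1.35505e-15 * 0.729 = 1.27754e-08
Step 4: W = sqrt(1.27754e-08) = 1.130e-04 cm = 1.13 um

1.13


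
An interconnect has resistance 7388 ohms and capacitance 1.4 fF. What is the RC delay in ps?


Step 1: tau = R * C
Step 2: tau = 7388 * 1.4 fF = 7388 * 1.4e-15 F
Step 3: tau = 1.03432e-11 s = 10.3432 ps

10.3432


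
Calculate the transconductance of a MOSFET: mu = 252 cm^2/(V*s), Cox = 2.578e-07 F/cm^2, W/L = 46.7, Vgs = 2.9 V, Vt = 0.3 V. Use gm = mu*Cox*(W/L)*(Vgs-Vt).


Step 1: Vov = Vgs - Vt = 2.9 - 0.3 = 2.6 V
Step 2: gm = mu * Cox * (W/L) * Vov
Step 3: gm = 252 * 2.578e-07 * 46.7 * 2.6 = 7.89e-03 S

7.89e-03


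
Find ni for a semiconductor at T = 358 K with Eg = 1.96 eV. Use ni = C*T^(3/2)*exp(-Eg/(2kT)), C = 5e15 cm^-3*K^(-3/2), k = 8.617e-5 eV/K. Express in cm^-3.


Step 1: Compute kT = 8.617e-5 * 358 = 0.03084886 eV
Step 2: Exponent = -Eg/(2kT) = -1.96/(2*0.03084886) = -31.76779
Step 3: T^(3/2) = 358^1.5 = 6773.68
Step 4: ni = 5e15 * 6773.68 * exp(-31.76779) = 5.41e+05 cm^-3

5.41e+05


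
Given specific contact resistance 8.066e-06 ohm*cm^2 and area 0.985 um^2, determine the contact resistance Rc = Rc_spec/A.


Step 1: Convert area to cm^2: 0.985 um^2 = 9.8500e-09 cm^2
Step 2: Rc = Rc_spec / A = 8.066e-06 / 9.8500e-09
Step 3: Rc = 8.19e+02 ohms

8.19e+02


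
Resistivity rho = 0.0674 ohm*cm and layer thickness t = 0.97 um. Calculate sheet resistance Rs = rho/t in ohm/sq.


Step 1: Convert thickness to cm: t = 0.97 um = 9.7000e-05 cm
Step 2: Rs = rho / t = 0.0674 / 9.7000e-05
Step 3: Rs = 694.8 ohm/sq

694.8


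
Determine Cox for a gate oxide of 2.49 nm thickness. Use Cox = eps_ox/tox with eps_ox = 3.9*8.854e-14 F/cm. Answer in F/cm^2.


Step 1: eps_ox = 3.9 * 8.854e-14 = 3.45306e-13 F/cm
Step 2: tox in cm = 2.49 nm * 1e-7 = 2.4900e-07 cm
Step 3: Cox = 3.45306e-13 / 2.4900e-07 = 1.39e-06 F/cm^2

1.39e-06


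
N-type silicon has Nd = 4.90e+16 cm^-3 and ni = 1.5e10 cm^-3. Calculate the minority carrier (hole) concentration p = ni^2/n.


Step 1: Since Nd >> ni, n ≈ Nd = 4.90e+16 cm^-3
Step 2: p = ni^2 / n = (1.5e10)^2 / 4.90e+16
Step 3: p = 2.25e20 / 4.90e+16 = 4.59e+03 cm^-3

4.59e+03


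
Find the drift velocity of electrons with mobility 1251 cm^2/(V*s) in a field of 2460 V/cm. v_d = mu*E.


Step 1: v_d = mu * E
Step 2: v_d = 1251 * 2460 = 3077460
Step 3: v_d = 3.08e+06 cm/s

3.08e+06


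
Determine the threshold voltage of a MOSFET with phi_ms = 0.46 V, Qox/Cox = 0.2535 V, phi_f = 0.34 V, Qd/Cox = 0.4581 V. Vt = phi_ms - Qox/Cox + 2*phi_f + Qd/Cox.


Step 1: Vt = phi_ms - Qox/Cox + 2*phi_f + Qd/Cox
Step 2: Vt = 0.46 - 0.2535 + 2*0.34 + 0.4581
Step 3: Vt = 0.46 - 0.2535 + 0.68 + 0.4581
Step 4: Vt = 1.3446 V

1.3446


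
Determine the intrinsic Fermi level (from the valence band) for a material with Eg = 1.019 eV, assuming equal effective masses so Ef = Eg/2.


Step 1: For an intrinsic semiconductor, the Fermi level sits at midgap.
Step 2: Ef = Eg / 2 = 1.019 / 2 = 0.5095 eV

0.5095


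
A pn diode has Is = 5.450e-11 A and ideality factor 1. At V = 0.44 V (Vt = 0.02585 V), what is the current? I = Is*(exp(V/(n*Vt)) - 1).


Step 1: V/(n*Vt) = 0.44/(1*0.02585) = 17.0213
Step 2: exp(17.0213) = 2.4675e+07
Step 3: I = 5.450e-11 * (2.4675e+07 - 1) = 1.34e-03 A

1.34e-03


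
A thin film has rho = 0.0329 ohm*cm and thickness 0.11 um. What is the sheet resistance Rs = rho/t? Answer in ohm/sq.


Step 1: Convert thickness to cm: t = 0.11 um = 1.1000e-05 cm
Step 2: Rs = rho / t = 0.0329 / 1.1000e-05
Step 3: Rs = 2990.9 ohm/sq

2990.9


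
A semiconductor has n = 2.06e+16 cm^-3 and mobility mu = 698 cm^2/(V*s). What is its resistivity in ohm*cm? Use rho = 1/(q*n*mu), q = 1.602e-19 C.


Step 1: sigma = q * n * mu = 1.602e-19 * 2.06e+16 * 698 = 2.30348e+00 S/cm
Step 2: rho = 1 / sigma = 1 / 2.30348e+00 = 0.4341 ohm*cm

0.4341


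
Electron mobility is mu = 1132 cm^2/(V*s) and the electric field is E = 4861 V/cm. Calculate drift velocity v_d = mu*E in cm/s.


Step 1: v_d = mu * E
Step 2: v_d = 1132 * 4861 = 5502652
Step 3: v_d = 5.50e+06 cm/s

5.50e+06


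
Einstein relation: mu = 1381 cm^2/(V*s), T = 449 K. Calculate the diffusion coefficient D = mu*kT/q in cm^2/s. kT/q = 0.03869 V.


Step 1: D = mu * (kT/q)
Step 2: D = 1381 * 0.03869
Step 3: D = 53.43 cm^2/s

53.43


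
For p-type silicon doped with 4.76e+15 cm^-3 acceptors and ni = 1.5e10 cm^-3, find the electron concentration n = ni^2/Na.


Step 1: Majority hole concentration p ≈ Na = 4.76e+15 cm^-3
Step 2: n = ni^2 / Na = (1.5e10)^2 / 4.76e+15
Step 3: n = 4.73e+04 cm^-3

4.73e+04


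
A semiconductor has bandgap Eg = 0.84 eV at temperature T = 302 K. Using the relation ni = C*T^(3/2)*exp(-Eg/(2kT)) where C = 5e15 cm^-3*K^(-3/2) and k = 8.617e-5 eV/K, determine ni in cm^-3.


Step 1: Compute kT = 8.617e-5 * 302 = 0.02602334 eV
Step 2: Exponent = -Eg/(2kT) = -0.84/(2*0.02602334) = -16.13936
Step 3: T^(3/2) = 302^1.5 = 5248.20
Step 4: ni = 5e15 * 5248.20 * exp(-16.13936) = 2.57e+12 cm^-3

2.57e+12


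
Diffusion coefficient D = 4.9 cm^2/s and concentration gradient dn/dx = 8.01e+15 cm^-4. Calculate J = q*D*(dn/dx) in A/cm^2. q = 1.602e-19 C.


Step 1: J = q * D * (dn/dx)
Step 2: J = 1.602e-19 * 4.9 * 8.01e+15
Step 3: J = 6.29e-03 A/cm^2

6.29e-03


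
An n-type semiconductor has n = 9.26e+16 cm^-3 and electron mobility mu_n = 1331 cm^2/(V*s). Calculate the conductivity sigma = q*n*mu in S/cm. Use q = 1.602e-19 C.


Step 1: sigma = q * n * mu
Step 2: sigma = 1.602e-19 * 9.26e+16 * 1331
Step 3: sigma = 1.974e+01 S/cm

1.974e+01


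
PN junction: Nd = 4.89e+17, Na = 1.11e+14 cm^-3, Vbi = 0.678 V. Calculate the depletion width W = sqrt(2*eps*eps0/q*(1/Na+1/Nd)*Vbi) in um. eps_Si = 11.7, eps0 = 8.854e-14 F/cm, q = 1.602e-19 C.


Step 1: 1/Na + 1/Nd = 1/1.11e+14 + 1/4.89e+17 = 9.01105e-15
Step 2: 2*eps*eps0/q = 2*11.7*8.854e-14/1.602e-19 = 1.293281e+07
Step 3: W^2 = 1.293281e+07 * 9.01105e-15 * 0.678 = 7.90129e-08
Step 4: W = sqrt(7.90129e-08) = 2.811e-04 cm = 2.811 um

2.811


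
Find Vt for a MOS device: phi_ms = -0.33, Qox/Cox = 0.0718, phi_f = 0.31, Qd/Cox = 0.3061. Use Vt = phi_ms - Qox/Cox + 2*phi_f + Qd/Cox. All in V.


Step 1: Vt = phi_ms - Qox/Cox + 2*phi_f + Qd/Cox
Step 2: Vt = -0.33 - 0.0718 + 2*0.31 + 0.3061
Step 3: Vt = -0.33 - 0.0718 + 0.62 + 0.3061
Step 4: Vt = 0.5243 V

0.5243


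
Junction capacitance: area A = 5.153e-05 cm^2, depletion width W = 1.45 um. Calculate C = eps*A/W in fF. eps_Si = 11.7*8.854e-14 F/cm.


Step 1: eps_Si = 11.7 * 8.854e-14 = 1.035918e-12 F/cm
Step 2: W in cm = 1.45 * 1e-4 = 1.45e-04 cm
Step 3: C = 1.035918e-12 * 5.153e-05 / 1.45e-04 = 3.681438e-13 F
Step 4: C = 368.14 fF

368.14


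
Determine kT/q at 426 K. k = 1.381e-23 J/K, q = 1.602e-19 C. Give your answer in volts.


Step 1: kT = 1.381e-23 * 426 = 5.88306e-21 J
Step 2: Vt = kT/q = 5.88306e-21 / 1.602e-19
Step 3: Vt = 0.03672 V

0.03672


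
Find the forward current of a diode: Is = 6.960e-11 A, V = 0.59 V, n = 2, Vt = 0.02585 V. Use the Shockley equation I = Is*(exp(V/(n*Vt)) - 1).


Step 1: V/(n*Vt) = 0.59/(2*0.02585) = 11.4120
Step 2: exp(11.4120) = 9.0400e+04
Step 3: I = 6.960e-11 * (9.0400e+04 - 1) = 6.29e-06 A

6.29e-06


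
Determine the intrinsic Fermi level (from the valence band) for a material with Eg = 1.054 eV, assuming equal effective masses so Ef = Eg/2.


Step 1: For an intrinsic semiconductor, the Fermi level sits at midgap.
Step 2: Ef = Eg / 2 = 1.054 / 2 = 0.527 eV

0.527


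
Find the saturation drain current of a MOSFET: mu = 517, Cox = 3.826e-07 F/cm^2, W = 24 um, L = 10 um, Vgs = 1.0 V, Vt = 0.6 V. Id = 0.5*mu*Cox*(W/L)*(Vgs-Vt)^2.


Step 1: Overdrive voltage Vov = Vgs - Vt = 1.0 - 0.6 = 0.4 V
Step 2: W/L = 24/10 = 2.4
Step 3: Id = 0.5 * 517 * 3.826e-07 * 2.4 * 0.4^2
Step 4: Id = 3.80e-05 A

3.80e-05


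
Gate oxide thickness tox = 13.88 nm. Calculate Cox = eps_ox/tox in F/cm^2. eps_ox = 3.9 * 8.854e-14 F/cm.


Step 1: eps_ox = 3.9 * 8.854e-14 = 3.45306e-13 F/cm
Step 2: tox in cm = 13.88 nm * 1e-7 = 1.3880e-06 cm
Step 3: Cox = 3.45306e-13 / 1.3880e-06 = 2.49e-07 F/cm^2

2.49e-07
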